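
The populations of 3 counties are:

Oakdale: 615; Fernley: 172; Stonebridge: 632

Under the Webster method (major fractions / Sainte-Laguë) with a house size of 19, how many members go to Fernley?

2

Standard divisor 1419/19 ≈ 74.684; standard quotas: Oakdale 8.235, Fernley 2.303, Stonebridge 8.462.
Rounding to the nearest integer gives 8, 2, 8 = 18 seats, so the divisor must be adjusted.
With modified divisor 73: modified quotas Oakdale 8.425, Fernley 2.356, Stonebridge 8.658.
Rounding to the nearest integer: Oakdale 8, Fernley 2, Stonebridge 9 (total 19).
Fernley receives 2.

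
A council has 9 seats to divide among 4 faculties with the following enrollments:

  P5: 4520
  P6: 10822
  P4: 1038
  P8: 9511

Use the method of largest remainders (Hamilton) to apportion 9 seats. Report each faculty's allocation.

Standard divisor: 25891 ÷ 9 ≈ 2876.778.
Standard quotas: P5 1.5712, P6 3.7618, P4 0.3608, P8 3.3061.
Lower quotas: P5 1, P6 3, P4 0, P8 3 (sum 7, leaving 2 seats).
Remainders in descending order: P6 0.7618, P5 0.5712, P4 0.3608, P8 0.3061.
The surplus seats go to P6, P5.

P5 2, P6 4, P4 0, P8 3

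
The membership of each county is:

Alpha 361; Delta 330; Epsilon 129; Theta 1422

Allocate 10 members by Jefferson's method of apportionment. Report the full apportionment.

Alpha 2, Delta 1, Epsilon 0, Theta 7

Standard divisor 2242/10 ≈ 224.2; standard quotas: Alpha 1.610, Delta 1.472, Epsilon 0.575, Theta 6.343.
Rounding down gives 1, 1, 0, 6 = 8 seats, so the divisor must be adjusted.
With modified divisor 178.57: modified quotas Alpha 2.022, Delta 1.848, Epsilon 0.722, Theta 7.963.
Rounding down: Alpha 2, Delta 1, Epsilon 0, Theta 7 (total 10).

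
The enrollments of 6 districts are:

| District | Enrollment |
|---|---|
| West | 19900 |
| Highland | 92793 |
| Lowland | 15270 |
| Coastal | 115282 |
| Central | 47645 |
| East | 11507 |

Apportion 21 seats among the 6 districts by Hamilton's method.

West=1, Highland=7, Lowland=1, Coastal=8, Central=3, East=1

The standard divisor is 302397/21 ≈ 14399.857.
Standard quotas: West 1.3820, Highland 6.4440, Lowland 1.0604, Coastal 8.0058, Central 3.3087, East 0.7991.
Lower quotas: West 1, Highland 6, Lowland 1, Coastal 8, Central 3, East 0 (sum 19, leaving 2 seats).
Remainders in descending order: East 0.7991, Highland 0.4440, West 0.3820, Central 0.3087, Lowland 0.0604, Coastal 0.0058.
Largest remainders: East, Highland receive the extra seats.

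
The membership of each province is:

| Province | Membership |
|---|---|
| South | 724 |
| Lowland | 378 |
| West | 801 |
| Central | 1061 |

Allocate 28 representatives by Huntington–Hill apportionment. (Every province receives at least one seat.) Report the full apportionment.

South 7; Lowland 4; West 7; Central 10

With divisor 108: modified quotas South 6.704, Lowland 3.500, West 7.417, Central 9.824.
Geometric-mean thresholds: South √(6·7)=6.481, Lowland √(3·4)=3.464, West √(7·8)=7.483, Central √(9·10)=9.487.
Each quota rounded against its threshold gives South 7, Lowland 4, West 7, Central 10 (total 28).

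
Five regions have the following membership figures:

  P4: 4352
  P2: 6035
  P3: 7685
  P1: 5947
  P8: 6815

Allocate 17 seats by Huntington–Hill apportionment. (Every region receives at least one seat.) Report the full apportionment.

P4: 3; P2: 3; P3: 4; P1: 3; P8: 4

With divisor 1759: modified quotas P4 2.474, P2 3.431, P3 4.369, P1 3.381, P8 3.874.
Geometric-mean thresholds: P4 √(2·3)=2.449, P2 √(3·4)=3.464, P3 √(4·5)=4.472, P1 √(3·4)=3.464, P8 √(3·4)=3.464.
Each quota rounded against its threshold gives P4 3, P2 3, P3 4, P1 3, P8 4 (total 17).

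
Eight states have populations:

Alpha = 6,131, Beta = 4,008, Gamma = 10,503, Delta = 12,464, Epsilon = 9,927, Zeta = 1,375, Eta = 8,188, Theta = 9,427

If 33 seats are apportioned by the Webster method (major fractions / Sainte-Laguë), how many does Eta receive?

4

Standard divisor 62023/33 ≈ 1879.485; standard quotas: Alpha 3.262, Beta 2.132, Gamma 5.588, Delta 6.632, Epsilon 5.282, Zeta 0.732, Eta 4.357, Theta 5.016.
Rounding to the nearest integer gives Alpha 3, Beta 2, Gamma 6, Delta 7, Epsilon 5, Zeta 1, Eta 4, Theta 5 — total 33, matching the house size, so no adjustment is needed.
Eta receives 4.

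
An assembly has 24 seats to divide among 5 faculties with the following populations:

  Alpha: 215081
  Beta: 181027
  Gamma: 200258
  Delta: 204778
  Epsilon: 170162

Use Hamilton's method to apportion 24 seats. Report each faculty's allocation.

Standard divisor: 971306 ÷ 24 ≈ 40471.083.
Standard quotas: Alpha 5.3144, Beta 4.4730, Gamma 4.9482, Delta 5.0599, Epsilon 4.2045.
Lower quotas: Alpha 5, Beta 4, Gamma 4, Delta 5, Epsilon 4 (sum 22, leaving 2 seats).
Remainders in descending order: Gamma 0.9482, Beta 0.4730, Alpha 0.3144, Epsilon 0.2045, Delta 0.0599.
The surplus seats go to Gamma, Beta.

Alpha=5, Beta=5, Gamma=5, Delta=5, Epsilon=4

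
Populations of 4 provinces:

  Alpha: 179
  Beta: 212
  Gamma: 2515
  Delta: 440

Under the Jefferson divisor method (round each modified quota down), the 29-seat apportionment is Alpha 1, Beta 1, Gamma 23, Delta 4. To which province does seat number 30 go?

Beta

Priority for the next seat is population ÷ (current seats + 1).
Priorities: Alpha 89.500, Beta 106.000, Gamma 104.792, Delta 88.000.
Highest priority: Beta.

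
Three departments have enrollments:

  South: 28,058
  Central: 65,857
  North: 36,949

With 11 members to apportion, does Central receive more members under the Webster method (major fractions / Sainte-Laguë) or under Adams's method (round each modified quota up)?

Webster: South 2, Central 6, North 3.
Adams: South 3, Central 5, North 3.
Central gets 6 under Webster and 5 under Adams.

Webster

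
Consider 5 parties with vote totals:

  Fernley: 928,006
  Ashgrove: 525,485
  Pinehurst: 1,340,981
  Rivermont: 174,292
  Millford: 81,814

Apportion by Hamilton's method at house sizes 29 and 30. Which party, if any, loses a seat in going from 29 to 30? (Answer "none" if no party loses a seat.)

none

At 29 seats: Fernley 9, Ashgrove 5, Pinehurst 13, Rivermont 1, Millford 1.
At 30 seats: Fernley 9, Ashgrove 5, Pinehurst 13, Rivermont 2, Millford 1.
No party's allocation decreased.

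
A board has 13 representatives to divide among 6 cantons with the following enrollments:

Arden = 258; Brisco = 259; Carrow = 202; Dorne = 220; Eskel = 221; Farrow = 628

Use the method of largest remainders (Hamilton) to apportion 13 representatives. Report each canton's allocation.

Arden: 2, Brisco: 2, Carrow: 1, Dorne: 2, Eskel: 2, Farrow: 4

The standard divisor is 1788/13 ≈ 137.538.
Standard quotas: Arden 1.876, Brisco 1.883, Carrow 1.469, Dorne 1.600, Eskel 1.607, Farrow 4.566.
Lower quotas: Arden 1, Brisco 1, Carrow 1, Dorne 1, Eskel 1, Farrow 4 (sum 9, leaving 4 seats).
Remainders in descending order: Brisco 0.883, Arden 0.876, Eskel 0.607, Dorne 0.600, Farrow 0.566, Carrow 0.469.
Largest remainders: Brisco, Arden, Eskel, Dorne receive the extra seats.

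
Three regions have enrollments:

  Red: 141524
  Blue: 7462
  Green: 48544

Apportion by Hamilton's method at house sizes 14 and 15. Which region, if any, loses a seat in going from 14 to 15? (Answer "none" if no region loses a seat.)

At 14 seats: Red 10, Blue 1, Green 3.
At 15 seats: Red 11, Blue 0, Green 4.
Blue drops from 1 to 0.

Blue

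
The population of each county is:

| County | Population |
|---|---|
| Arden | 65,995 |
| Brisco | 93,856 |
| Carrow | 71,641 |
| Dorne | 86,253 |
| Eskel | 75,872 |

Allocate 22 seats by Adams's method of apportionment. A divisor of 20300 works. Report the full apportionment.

With modified divisor 20300: modified quotas Arden 3.251, Brisco 4.623, Carrow 3.529, Dorne 4.249, Eskel 3.738.
Rounding up: Arden 4, Brisco 5, Carrow 4, Dorne 5, Eskel 4 (total 22).

Arden: 4, Brisco: 5, Carrow: 4, Dorne: 5, Eskel: 4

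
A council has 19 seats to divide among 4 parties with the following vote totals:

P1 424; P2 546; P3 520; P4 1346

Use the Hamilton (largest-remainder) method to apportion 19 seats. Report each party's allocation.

The standard divisor is 2836/19 ≈ 149.263.
Standard quotas: P1 2.841, P2 3.658, P3 3.484, P4 9.018.
Lower quotas: P1 2, P2 3, P3 3, P4 9 (sum 17, leaving 2 seats).
Remainders in descending order: P1 0.841, P2 0.658, P3 0.484, P4 0.018.
Largest remainders: P1, P2 receive the extra seats.

P1 3, P2 4, P3 3, P4 9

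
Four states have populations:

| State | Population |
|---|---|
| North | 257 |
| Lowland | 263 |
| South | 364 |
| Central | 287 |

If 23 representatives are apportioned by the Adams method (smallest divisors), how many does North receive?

5

Standard divisor 1171/23 ≈ 50.913; standard quotas: North 5.048, Lowland 5.166, South 7.149, Central 5.637.
Rounding up gives 6, 6, 8, 6 = 26 seats, so the divisor must be adjusted.
With modified divisor 55: modified quotas North 4.673, Lowland 4.782, South 6.618, Central 5.218.
Rounding up: North 5, Lowland 5, South 7, Central 6 (total 23).
North receives 5.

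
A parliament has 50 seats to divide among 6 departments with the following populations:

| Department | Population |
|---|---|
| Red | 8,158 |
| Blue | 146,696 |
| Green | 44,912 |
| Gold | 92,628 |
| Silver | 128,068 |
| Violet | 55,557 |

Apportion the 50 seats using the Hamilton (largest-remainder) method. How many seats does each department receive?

Red 1, Blue 15, Green 5, Gold 10, Silver 13, Violet 6

Standard divisor: 476019 ÷ 50 ≈ 9520.38.
Standard quotas: Red 0.8569, Blue 15.4086, Green 4.7175, Gold 9.7294, Silver 13.4520, Violet 5.8356.
Lower quotas: Red 0, Blue 15, Green 4, Gold 9, Silver 13, Violet 5 (sum 46, leaving 4 seats).
Remainders in descending order: Red 0.8569, Violet 0.8356, Gold 0.7294, Green 0.7175, Silver 0.4520, Blue 0.4086.
The surplus seats go to Red, Violet, Gold, Green.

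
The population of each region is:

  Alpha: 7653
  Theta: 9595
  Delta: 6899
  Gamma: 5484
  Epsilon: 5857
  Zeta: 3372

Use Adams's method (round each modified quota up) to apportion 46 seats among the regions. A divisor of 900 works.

Alpha 9, Theta 11, Delta 8, Gamma 7, Epsilon 7, Zeta 4

With modified divisor 900: modified quotas Alpha 8.503, Theta 10.661, Delta 7.666, Gamma 6.093, Epsilon 6.508, Zeta 3.747.
Rounding up: Alpha 9, Theta 11, Delta 8, Gamma 7, Epsilon 7, Zeta 4 (total 46).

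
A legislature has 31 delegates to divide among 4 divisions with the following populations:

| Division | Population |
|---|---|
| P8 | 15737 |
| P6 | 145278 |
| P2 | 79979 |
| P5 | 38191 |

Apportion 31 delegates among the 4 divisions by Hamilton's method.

Standard divisor: 279185 ÷ 31 ≈ 9005.968.
Standard quotas: P8 1.7474, P6 16.1313, P2 8.8807, P5 4.2406.
Lower quotas: P8 1, P6 16, P2 8, P5 4 (sum 29, leaving 2 seats).
Remainders in descending order: P2 0.8807, P8 0.7474, P5 0.2406, P6 0.1313.
Largest remainders: P2, P8 receive the extra seats.

P8=2, P6=16, P2=9, P5=4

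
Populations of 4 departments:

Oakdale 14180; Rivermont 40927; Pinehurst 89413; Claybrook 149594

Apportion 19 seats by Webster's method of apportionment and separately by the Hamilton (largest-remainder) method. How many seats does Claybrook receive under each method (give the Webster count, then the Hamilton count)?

9 and 10

Webster: Oakdale 1, Rivermont 3, Pinehurst 6, Claybrook 9.
Hamilton: Oakdale 1, Rivermont 2, Pinehurst 6, Claybrook 10.
Claybrook gets 9 under Webster and 10 under Hamilton.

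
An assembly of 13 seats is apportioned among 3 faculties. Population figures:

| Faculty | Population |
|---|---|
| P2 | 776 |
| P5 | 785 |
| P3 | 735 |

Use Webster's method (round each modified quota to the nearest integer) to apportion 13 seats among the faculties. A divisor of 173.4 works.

With modified divisor 173.4: modified quotas P2 4.475, P5 4.527, P3 4.239.
Rounding to the nearest integer: P2 4, P5 5, P3 4 (total 13).

P2 4, P5 5, P3 4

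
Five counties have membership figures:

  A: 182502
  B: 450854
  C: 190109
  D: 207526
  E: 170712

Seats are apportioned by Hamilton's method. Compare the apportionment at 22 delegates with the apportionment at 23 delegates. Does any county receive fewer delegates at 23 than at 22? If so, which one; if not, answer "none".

none

At 22 seats: A 3, B 8, C 4, D 4, E 3.
At 23 seats: A 3, B 9, C 4, D 4, E 3.
No county's allocation decreased.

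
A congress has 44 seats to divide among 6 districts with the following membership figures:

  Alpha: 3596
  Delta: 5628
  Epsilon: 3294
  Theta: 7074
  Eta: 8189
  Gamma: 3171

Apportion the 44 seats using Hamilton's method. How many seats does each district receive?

Alpha=5; Delta=8; Epsilon=5; Theta=10; Eta=12; Gamma=4

The standard divisor is 30952/44 ≈ 703.455.
Standard quotas: Alpha 5.1119, Delta 8.0005, Epsilon 4.6826, Theta 10.0561, Eta 11.6411, Gamma 4.5078.
Lower quotas: Alpha 5, Delta 8, Epsilon 4, Theta 10, Eta 11, Gamma 4 (sum 42, leaving 2 seats).
Remainders in descending order: Epsilon 0.6826, Eta 0.6411, Gamma 0.5078, Alpha 0.1119, Theta 0.0561, Delta 0.0005.
Largest remainders: Epsilon, Eta receive the extra seats.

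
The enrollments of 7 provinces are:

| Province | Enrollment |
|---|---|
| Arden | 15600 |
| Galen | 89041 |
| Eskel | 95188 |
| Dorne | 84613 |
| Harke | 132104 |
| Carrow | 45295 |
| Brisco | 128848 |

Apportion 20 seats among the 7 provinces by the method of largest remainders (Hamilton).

Arden: 1; Galen: 3; Eskel: 3; Dorne: 3; Harke: 4; Carrow: 2; Brisco: 4

Standard divisor: 590689 ÷ 20 ≈ 29534.45.
Standard quotas: Arden 0.5282, Galen 3.0148, Eskel 3.2229, Dorne 2.8649, Harke 4.4729, Carrow 1.5336, Brisco 4.3626.
Lower quotas: Arden 0, Galen 3, Eskel 3, Dorne 2, Harke 4, Carrow 1, Brisco 4 (sum 17, leaving 3 seats).
Remainders in descending order: Dorne 0.8649, Carrow 0.5336, Arden 0.5282, Harke 0.4729, Brisco 0.3626, Eskel 0.2229, Galen 0.0148.
Largest remainders: Dorne, Carrow, Arden receive the extra seats.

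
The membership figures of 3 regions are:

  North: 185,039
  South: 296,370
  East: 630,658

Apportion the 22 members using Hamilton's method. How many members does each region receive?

Total 1112067; standard divisor 1112067/22 ≈ 50548.5.
Standard quotas: North 3.6606, South 5.8631, East 12.4763.
Lower quotas: North 3, South 5, East 12 (sum 20, leaving 2 seats).
Remainders in descending order: South 0.8631, North 0.6606, East 0.4763.
Largest remainders: South, North receive the extra seats.

North 4, South 6, East 12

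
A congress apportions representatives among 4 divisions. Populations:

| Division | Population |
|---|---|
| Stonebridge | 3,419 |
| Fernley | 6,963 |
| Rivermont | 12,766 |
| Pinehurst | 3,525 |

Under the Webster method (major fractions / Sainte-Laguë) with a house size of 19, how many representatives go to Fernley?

5

Standard divisor 26673/19 ≈ 1403.842; standard quotas: Stonebridge 2.435, Fernley 4.960, Rivermont 9.094, Pinehurst 2.511.
Rounding to the nearest integer gives Stonebridge 2, Fernley 5, Rivermont 9, Pinehurst 3 — total 19, matching the house size, so no adjustment is needed.
Fernley receives 5.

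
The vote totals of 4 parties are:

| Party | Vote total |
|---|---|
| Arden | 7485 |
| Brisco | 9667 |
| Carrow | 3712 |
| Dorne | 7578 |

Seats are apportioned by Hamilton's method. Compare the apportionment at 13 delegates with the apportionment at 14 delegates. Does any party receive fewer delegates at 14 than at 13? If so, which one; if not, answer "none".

At 13 seats: Arden 3, Brisco 4, Carrow 2, Dorne 4.
At 14 seats: Arden 3, Brisco 5, Carrow 2, Dorne 4.
No party's allocation decreased.

none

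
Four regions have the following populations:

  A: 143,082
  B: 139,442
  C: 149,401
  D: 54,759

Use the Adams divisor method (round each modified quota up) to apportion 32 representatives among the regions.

A=9, B=9, C=10, D=4

Standard divisor 486684/32 ≈ 15208.875; standard quotas: A 9.408, B 9.168, C 9.823, D 3.600.
Rounding up gives 10, 10, 10, 4 = 34 seats, so the divisor must be adjusted.
With modified divisor 16200: modified quotas A 8.832, B 8.608, C 9.222, D 3.380.
Rounding up: A 9, B 9, C 10, D 4 (total 32).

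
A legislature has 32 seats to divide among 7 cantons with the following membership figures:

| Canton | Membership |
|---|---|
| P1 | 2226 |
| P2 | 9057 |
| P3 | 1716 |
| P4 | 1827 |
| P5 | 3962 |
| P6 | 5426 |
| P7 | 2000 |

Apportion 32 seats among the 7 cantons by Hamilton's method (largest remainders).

Total 26214; standard divisor 26214/32 ≈ 819.188.
Standard quotas: P1 2.7173, P2 11.0561, P3 2.0948, P4 2.2303, P5 4.8365, P6 6.6236, P7 2.4414.
Lower quotas: P1 2, P2 11, P3 2, P4 2, P5 4, P6 6, P7 2 (sum 29, leaving 3 seats).
Remainders in descending order: P5 0.8365, P1 0.7173, P6 0.6236, P7 0.4414, P4 0.2303, P3 0.0948, P2 0.0561.
Largest remainders: P5, P1, P6 receive the extra seats.

P1 3, P2 11, P3 2, P4 2, P5 5, P6 7, P7 2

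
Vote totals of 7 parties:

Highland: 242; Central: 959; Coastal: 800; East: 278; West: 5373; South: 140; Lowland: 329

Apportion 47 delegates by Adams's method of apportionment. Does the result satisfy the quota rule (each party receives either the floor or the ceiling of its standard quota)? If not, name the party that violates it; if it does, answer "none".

Standard quotas: Highland 1.401, Central 5.550, Coastal 4.630, East 1.609, West 31.096, South 0.810, Lowland 1.904.
Adams allocation: Highland 2, Central 6, Coastal 5, East 2, West 29, South 1, Lowland 2.
West has quota 31.096 (lower 31, upper 32) but receives 29 — outside the quota interval.

West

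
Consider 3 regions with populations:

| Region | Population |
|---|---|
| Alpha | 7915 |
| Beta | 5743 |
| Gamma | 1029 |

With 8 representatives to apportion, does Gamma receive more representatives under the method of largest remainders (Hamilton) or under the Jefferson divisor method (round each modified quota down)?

Hamilton: Alpha 4, Beta 3, Gamma 1.
Jefferson: Alpha 5, Beta 3, Gamma 0.
Gamma gets 1 under Hamilton and 0 under Jefferson.

Hamilton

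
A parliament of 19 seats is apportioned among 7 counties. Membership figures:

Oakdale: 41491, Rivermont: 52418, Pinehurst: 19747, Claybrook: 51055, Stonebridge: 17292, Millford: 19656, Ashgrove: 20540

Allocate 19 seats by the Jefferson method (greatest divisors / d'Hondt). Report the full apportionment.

Oakdale 4, Rivermont 5, Pinehurst 1, Claybrook 5, Stonebridge 1, Millford 1, Ashgrove 2

Standard divisor 222199/19 ≈ 11694.684; standard quotas: Oakdale 3.548, Rivermont 4.482, Pinehurst 1.689, Claybrook 4.366, Stonebridge 1.479, Millford 1.681, Ashgrove 1.756.
Rounding down gives 3, 4, 1, 4, 1, 1, 1 = 15 seats, so the divisor must be adjusted.
With modified divisor 10000: modified quotas Oakdale 4.149, Rivermont 5.242, Pinehurst 1.975, Claybrook 5.106, Stonebridge 1.729, Millford 1.966, Ashgrove 2.054.
Rounding down: Oakdale 4, Rivermont 5, Pinehurst 1, Claybrook 5, Stonebridge 1, Millford 1, Ashgrove 2 (total 19).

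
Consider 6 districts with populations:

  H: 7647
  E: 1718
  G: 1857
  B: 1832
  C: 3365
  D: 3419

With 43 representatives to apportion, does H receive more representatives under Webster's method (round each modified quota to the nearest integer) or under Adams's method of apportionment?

Webster

Webster: H 17, E 4, G 4, B 4, C 7, D 7.
Adams: H 16, E 4, G 4, B 4, C 7, D 8.
H gets 17 under Webster and 16 under Adams.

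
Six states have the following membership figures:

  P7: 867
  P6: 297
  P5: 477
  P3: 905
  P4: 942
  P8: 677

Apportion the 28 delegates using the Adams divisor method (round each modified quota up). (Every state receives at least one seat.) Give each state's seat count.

Standard divisor 4165/28 ≈ 148.75; standard quotas: P7 5.829, P6 1.997, P5 3.207, P3 6.084, P4 6.333, P8 4.551.
Rounding up gives 6, 2, 4, 7, 7, 5 = 31 seats, so the divisor must be adjusted.
With modified divisor 164: modified quotas P7 5.287, P6 1.811, P5 2.909, P3 5.518, P4 5.744, P8 4.128.
Rounding up: P7 6, P6 2, P5 3, P3 6, P4 6, P8 5 (total 28).

P7 6; P6 2; P5 3; P3 6; P4 6; P8 5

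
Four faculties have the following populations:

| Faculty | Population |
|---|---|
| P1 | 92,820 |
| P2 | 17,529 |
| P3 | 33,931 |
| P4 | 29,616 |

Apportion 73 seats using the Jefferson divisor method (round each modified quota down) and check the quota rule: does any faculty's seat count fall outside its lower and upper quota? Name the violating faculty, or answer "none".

P1

Standard quotas: P1 38.965, P2 7.359, P3 14.244, P4 12.433.
Jefferson allocation: P1 40, P2 7, P3 14, P4 12.
P1 has quota 38.965 (lower 38, upper 39) but receives 40 — outside the quota interval.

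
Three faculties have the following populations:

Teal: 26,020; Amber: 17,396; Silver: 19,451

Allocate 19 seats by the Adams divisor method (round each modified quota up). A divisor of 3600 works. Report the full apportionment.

With modified divisor 3600: modified quotas Teal 7.228, Amber 4.832, Silver 5.403.
Rounding up: Teal 8, Amber 5, Silver 6 (total 19).

Teal 8, Amber 5, Silver 6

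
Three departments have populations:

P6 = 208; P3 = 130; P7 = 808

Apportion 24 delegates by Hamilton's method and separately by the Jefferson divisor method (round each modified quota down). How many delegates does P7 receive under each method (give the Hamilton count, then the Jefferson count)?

Hamilton: P6 4, P3 3, P7 17.
Jefferson: P6 4, P3 2, P7 18.
P7 gets 17 under Hamilton and 18 under Jefferson.

17 and 18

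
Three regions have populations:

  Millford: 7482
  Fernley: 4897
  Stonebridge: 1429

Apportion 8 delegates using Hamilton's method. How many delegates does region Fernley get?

The standard divisor is 13808/8 = 1726.
Standard quotas: Millford 4.3349, Fernley 2.8372, Stonebridge 0.8279.
Lower quotas: Millford 4, Fernley 2, Stonebridge 0 (sum 6, leaving 2 seats).
Remainders in descending order: Fernley 0.8372, Stonebridge 0.8279, Millford 0.3349.
Largest remainders: Fernley, Stonebridge receive the extra seats.
Fernley receives 3.

3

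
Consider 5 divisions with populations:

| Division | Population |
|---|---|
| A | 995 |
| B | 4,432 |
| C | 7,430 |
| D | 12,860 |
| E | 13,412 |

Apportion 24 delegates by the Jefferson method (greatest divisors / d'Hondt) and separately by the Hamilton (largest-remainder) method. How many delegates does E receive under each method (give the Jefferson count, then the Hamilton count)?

Jefferson: A 0, B 2, C 5, D 8, E 9.
Hamilton: A 1, B 3, C 4, D 8, E 8.
E gets 9 under Jefferson and 8 under Hamilton.

9 and 8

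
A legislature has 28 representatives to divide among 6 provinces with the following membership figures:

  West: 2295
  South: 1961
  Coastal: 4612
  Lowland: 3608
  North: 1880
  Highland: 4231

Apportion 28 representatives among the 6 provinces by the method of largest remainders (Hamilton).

West: 4, South: 3, Coastal: 7, Lowland: 5, North: 3, Highland: 6

Standard divisor: 18587 ÷ 28 ≈ 663.821.
Standard quotas: West 3.457, South 2.954, Coastal 6.948, Lowland 5.435, North 2.832, Highland 6.374.
Lower quotas: West 3, South 2, Coastal 6, Lowland 5, North 2, Highland 6 (sum 24, leaving 4 seats).
Remainders in descending order: South 0.954, Coastal 0.948, North 0.832, West 0.457, Lowland 0.435, Highland 0.374.
The surplus seats go to South, Coastal, North, West.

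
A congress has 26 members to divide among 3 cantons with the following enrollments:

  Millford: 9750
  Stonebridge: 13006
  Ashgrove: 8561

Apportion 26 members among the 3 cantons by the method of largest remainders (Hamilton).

Millford=8, Stonebridge=11, Ashgrove=7

The standard divisor is 31317/26 ≈ 1204.5.
Standard quotas: Millford 8.0946, Stonebridge 10.7978, Ashgrove 7.1075.
Lower quotas: Millford 8, Stonebridge 10, Ashgrove 7 (sum 25, leaving 1 seat).
Remainders in descending order: Stonebridge 0.7978, Ashgrove 0.1075, Millford 0.0946.
The surplus seat goes to Stonebridge.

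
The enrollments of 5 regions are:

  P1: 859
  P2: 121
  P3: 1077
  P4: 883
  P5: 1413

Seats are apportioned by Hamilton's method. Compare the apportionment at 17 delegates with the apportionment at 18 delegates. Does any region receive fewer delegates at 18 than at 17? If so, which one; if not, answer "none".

P2

At 17 seats: P1 3, P2 1, P3 4, P4 3, P5 6.
At 18 seats: P1 4, P2 0, P3 4, P4 4, P5 6.
P2 drops from 1 to 0.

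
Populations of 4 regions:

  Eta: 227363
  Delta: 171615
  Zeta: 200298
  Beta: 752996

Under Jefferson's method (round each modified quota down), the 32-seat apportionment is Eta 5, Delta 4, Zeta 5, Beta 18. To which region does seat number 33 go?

Priority for the next seat is population ÷ (current seats + 1).
Priorities: Eta 37893.833, Delta 34323.000, Zeta 33383.000, Beta 39631.368.
Highest priority: Beta.

Beta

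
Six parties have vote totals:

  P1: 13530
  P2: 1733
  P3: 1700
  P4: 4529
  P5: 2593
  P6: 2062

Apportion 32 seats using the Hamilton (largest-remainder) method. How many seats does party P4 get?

6

The standard divisor is 26147/32 ≈ 817.094.
Standard quotas: P1 16.5587, P2 2.1209, P3 2.0805, P4 5.5428, P5 3.1734, P6 2.5236.
Lower quotas: P1 16, P2 2, P3 2, P4 5, P5 3, P6 2 (sum 30, leaving 2 seats).
Remainders in descending order: P1 0.5587, P4 0.5428, P6 0.5236, P5 0.1734, P2 0.1209, P3 0.0805.
Largest remainders: P1, P4 receive the extra seats.
P4 receives 6.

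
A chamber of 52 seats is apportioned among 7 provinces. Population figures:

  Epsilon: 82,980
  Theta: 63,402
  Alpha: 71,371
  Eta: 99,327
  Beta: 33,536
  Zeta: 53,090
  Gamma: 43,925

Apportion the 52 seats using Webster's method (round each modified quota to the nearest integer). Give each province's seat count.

Epsilon=10, Theta=7, Alpha=8, Eta=12, Beta=4, Zeta=6, Gamma=5

Standard divisor 447631/52 ≈ 8608.288; standard quotas: Epsilon 9.640, Theta 7.365, Alpha 8.291, Eta 11.539, Beta 3.896, Zeta 6.167, Gamma 5.103.
Rounding to the nearest integer gives Epsilon 10, Theta 7, Alpha 8, Eta 12, Beta 4, Zeta 6, Gamma 5 — total 52, matching the house size, so no adjustment is needed.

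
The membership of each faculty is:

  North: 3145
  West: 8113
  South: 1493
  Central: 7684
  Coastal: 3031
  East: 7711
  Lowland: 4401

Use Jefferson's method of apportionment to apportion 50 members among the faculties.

North: 4, West: 12, South: 2, Central: 11, Coastal: 4, East: 11, Lowland: 6

Standard divisor 35578/50 ≈ 711.56; standard quotas: North 4.420, West 11.402, South 2.098, Central 10.799, Coastal 4.260, East 10.837, Lowland 6.185.
Rounding down gives 4, 11, 2, 10, 4, 10, 6 = 47 seats, so the divisor must be adjusted.
With modified divisor 660: modified quotas North 4.765, West 12.292, South 2.262, Central 11.642, Coastal 4.592, East 11.683, Lowland 6.668.
Rounding down: North 4, West 12, South 2, Central 11, Coastal 4, East 11, Lowland 6 (total 50).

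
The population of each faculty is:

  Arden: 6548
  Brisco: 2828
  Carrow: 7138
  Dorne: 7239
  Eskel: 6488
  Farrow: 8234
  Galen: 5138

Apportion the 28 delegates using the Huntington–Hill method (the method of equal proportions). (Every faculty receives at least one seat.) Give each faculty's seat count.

With divisor 1550: modified quotas Arden 4.225, Brisco 1.825, Carrow 4.605, Dorne 4.670, Eskel 4.186, Farrow 5.312, Galen 3.315.
Geometric-mean thresholds: Arden √(4·5)=4.472, Brisco √(1·2)=1.414, Carrow √(4·5)=4.472, Dorne √(4·5)=4.472, Eskel √(4·5)=4.472, Farrow √(5·6)=5.477, Galen √(3·4)=3.464.
Each quota rounded against its threshold gives Arden 4, Brisco 2, Carrow 5, Dorne 5, Eskel 4, Farrow 5, Galen 3 (total 28).

Arden 4; Brisco 2; Carrow 5; Dorne 5; Eskel 4; Farrow 5; Galen 3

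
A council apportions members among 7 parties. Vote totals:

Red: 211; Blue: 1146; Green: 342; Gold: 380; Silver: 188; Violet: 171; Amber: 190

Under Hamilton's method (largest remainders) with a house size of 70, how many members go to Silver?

5

Standard divisor: 2628 ÷ 70 ≈ 37.543.
Standard quotas: Red 5.620, Blue 30.525, Green 9.110, Gold 10.122, Silver 5.008, Violet 4.555, Amber 5.061.
Lower quotas: Red 5, Blue 30, Green 9, Gold 10, Silver 5, Violet 4, Amber 5 (sum 68, leaving 2 seats).
Remainders in descending order: Red 0.620, Violet 0.555, Blue 0.525, Gold 0.122, Green 0.110, Amber 0.061, Silver 0.008.
The surplus seats go to Red, Violet.
Silver receives 5.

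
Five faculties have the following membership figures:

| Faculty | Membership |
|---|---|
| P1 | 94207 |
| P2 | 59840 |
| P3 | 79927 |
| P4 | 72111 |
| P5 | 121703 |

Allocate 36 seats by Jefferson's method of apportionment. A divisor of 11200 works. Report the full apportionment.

P1=8; P2=5; P3=7; P4=6; P5=10

With modified divisor 11200: modified quotas P1 8.411, P2 5.343, P3 7.136, P4 6.438, P5 10.866.
Rounding down: P1 8, P2 5, P3 7, P4 6, P5 10 (total 36).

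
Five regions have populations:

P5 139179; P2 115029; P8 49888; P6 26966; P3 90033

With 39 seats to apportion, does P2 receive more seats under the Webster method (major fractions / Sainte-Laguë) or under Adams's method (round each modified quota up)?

Webster

Webster: P5 13, P2 11, P8 5, P6 2, P3 8.
Adams: P5 13, P2 10, P8 5, P6 3, P3 8.
P2 gets 11 under Webster and 10 under Adams.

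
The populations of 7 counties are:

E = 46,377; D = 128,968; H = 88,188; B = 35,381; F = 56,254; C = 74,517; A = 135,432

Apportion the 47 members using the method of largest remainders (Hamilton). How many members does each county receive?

Total 565117; standard divisor 565117/47 ≈ 12023.766.
Standard quotas: E 3.8571, D 10.7261, H 7.3345, B 2.9426, F 4.6786, C 6.1975, A 11.2637.
Lower quotas: E 3, D 10, H 7, B 2, F 4, C 6, A 11 (sum 43, leaving 4 seats).
Remainders in descending order: B 0.9426, E 0.8571, D 0.7261, F 0.6786, H 0.3345, A 0.2637, C 0.1975.
The surplus seats go to B, E, D, F.

E 4, D 11, H 7, B 3, F 5, C 6, A 11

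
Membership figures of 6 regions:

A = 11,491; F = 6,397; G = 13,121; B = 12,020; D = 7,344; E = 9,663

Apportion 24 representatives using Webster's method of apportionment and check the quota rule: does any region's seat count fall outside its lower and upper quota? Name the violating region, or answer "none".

none

Standard quotas: A 4.594, F 2.557, G 5.245, B 4.805, D 2.936, E 3.863.
Webster allocation: A 4, F 3, G 5, B 5, D 3, E 4.
Every allocation lies between the lower and upper quota.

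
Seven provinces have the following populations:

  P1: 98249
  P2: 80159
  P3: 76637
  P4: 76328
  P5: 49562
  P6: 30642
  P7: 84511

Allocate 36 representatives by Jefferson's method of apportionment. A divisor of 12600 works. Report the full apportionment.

P1: 7, P2: 6, P3: 6, P4: 6, P5: 3, P6: 2, P7: 6

With modified divisor 12600: modified quotas P1 7.798, P2 6.362, P3 6.082, P4 6.058, P5 3.933, P6 2.432, P7 6.707.
Rounding down: P1 7, P2 6, P3 6, P4 6, P5 3, P6 2, P7 6 (total 36).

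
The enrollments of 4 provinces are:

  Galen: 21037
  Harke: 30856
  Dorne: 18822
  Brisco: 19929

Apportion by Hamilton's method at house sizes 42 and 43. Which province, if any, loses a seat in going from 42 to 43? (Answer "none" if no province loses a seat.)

At 42 seats: Galen 10, Harke 14, Dorne 9, Brisco 9.
At 43 seats: Galen 10, Harke 15, Dorne 9, Brisco 9.
No province's allocation decreased.

none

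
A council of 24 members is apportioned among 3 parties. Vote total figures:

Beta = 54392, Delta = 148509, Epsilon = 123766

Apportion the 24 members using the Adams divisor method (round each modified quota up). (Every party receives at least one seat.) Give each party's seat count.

Standard divisor 326667/24 ≈ 13611.125; standard quotas: Beta 3.996, Delta 10.911, Epsilon 9.093.
Rounding up gives 4, 11, 10 = 25 seats, so the divisor must be adjusted.
With modified divisor 14300: modified quotas Beta 3.804, Delta 10.385, Epsilon 8.655.
Rounding up: Beta 4, Delta 11, Epsilon 9 (total 24).

Beta: 4, Delta: 11, Epsilon: 9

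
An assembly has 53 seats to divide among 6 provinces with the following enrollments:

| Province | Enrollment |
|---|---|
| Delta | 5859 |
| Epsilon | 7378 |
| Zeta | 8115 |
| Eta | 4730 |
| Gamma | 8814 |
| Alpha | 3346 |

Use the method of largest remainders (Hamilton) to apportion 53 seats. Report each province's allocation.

Delta=8; Epsilon=10; Zeta=11; Eta=7; Gamma=12; Alpha=5

Standard divisor: 38242 ÷ 53 ≈ 721.547.
Standard quotas: Delta 8.1201, Epsilon 10.2252, Zeta 11.2467, Eta 6.5554, Gamma 12.2154, Alpha 4.6373.
Lower quotas: Delta 8, Epsilon 10, Zeta 11, Eta 6, Gamma 12, Alpha 4 (sum 51, leaving 2 seats).
Remainders in descending order: Alpha 0.6373, Eta 0.5554, Zeta 0.2467, Epsilon 0.2252, Gamma 0.2154, Delta 0.1201.
The surplus seats go to Alpha, Eta.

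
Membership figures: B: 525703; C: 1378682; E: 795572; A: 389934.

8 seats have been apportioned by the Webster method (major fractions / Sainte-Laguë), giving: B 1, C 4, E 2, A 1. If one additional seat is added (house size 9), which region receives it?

Priority for the next seat is population ÷ (current seats + 0.5).
Priorities: B 350468.667, C 306373.778, E 318228.800, A 259956.000.
Highest priority: B.

B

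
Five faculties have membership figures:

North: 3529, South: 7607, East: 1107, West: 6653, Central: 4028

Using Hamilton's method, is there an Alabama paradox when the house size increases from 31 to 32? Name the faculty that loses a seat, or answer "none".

At 31 seats: North 5, South 10, East 2, West 9, Central 5.
At 32 seats: North 5, South 11, East 1, West 9, Central 6.
East drops from 2 to 1.

East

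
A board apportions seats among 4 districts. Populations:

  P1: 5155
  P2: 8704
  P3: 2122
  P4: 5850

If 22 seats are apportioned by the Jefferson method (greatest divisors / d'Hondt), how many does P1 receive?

5

Standard divisor 21831/22 ≈ 992.318; standard quotas: P1 5.195, P2 8.771, P3 2.138, P4 5.895.
Rounding down gives 5, 8, 2, 5 = 20 seats, so the divisor must be adjusted.
With modified divisor 900: modified quotas P1 5.728, P2 9.671, P3 2.358, P4 6.500.
Rounding down: P1 5, P2 9, P3 2, P4 6 (total 22).
P1 receives 5.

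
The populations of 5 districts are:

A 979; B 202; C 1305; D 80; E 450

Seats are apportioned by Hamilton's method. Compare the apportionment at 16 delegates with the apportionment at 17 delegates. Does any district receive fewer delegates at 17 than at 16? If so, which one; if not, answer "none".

At 16 seats: A 5, B 1, C 7, D 1, E 2.
At 17 seats: A 6, B 1, C 7, D 0, E 3.
D drops from 1 to 0.

D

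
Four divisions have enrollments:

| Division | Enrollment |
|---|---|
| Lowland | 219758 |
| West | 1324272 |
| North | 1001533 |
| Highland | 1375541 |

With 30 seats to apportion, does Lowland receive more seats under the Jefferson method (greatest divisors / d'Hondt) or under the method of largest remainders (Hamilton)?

Hamilton

Jefferson: Lowland 1, West 10, North 8, Highland 11.
Hamilton: Lowland 2, West 10, North 8, Highland 10.
Lowland gets 1 under Jefferson and 2 under Hamilton.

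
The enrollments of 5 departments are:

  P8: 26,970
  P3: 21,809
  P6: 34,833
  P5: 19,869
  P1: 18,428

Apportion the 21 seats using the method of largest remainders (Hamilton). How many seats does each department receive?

Standard divisor: 121909 ÷ 21 ≈ 5805.19.
Standard quotas: P8 4.6458, P3 3.7568, P6 6.0003, P5 3.4226, P1 3.1744.
Lower quotas: P8 4, P3 3, P6 6, P5 3, P1 3 (sum 19, leaving 2 seats).
Remainders in descending order: P3 0.7568, P8 0.6458, P5 0.4226, P1 0.1744, P6 0.0003.
The surplus seats go to P3, P8.

P8=5; P3=4; P6=6; P5=3; P1=3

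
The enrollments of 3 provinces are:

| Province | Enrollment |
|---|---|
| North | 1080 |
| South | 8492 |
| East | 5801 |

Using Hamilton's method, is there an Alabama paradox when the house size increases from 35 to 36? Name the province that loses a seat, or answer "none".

At 35 seats: North 3, South 19, East 13.
At 36 seats: North 2, South 20, East 14.
North drops from 3 to 2.

North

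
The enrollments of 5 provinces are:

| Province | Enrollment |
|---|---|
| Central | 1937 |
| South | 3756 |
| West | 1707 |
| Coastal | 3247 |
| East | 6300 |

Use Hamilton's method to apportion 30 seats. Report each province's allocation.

Central: 3, South: 7, West: 3, Coastal: 6, East: 11

The standard divisor is 16947/30 ≈ 564.9.
Standard quotas: Central 3.4289, South 6.6490, West 3.0218, Coastal 5.7479, East 11.1524.
Lower quotas: Central 3, South 6, West 3, Coastal 5, East 11 (sum 28, leaving 2 seats).
Remainders in descending order: Coastal 0.7479, South 0.6490, Central 0.4289, East 0.1524, West 0.0218.
The surplus seats go to Coastal, South.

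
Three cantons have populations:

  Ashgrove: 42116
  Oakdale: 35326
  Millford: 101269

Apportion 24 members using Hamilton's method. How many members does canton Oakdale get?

5

Total 178711; standard divisor 178711/24 ≈ 7446.292.
Standard quotas: Ashgrove 5.6560, Oakdale 4.7441, Millford 13.5999.
Lower quotas: Ashgrove 5, Oakdale 4, Millford 13 (sum 22, leaving 2 seats).
Remainders in descending order: Oakdale 0.7441, Ashgrove 0.6560, Millford 0.5999.
Largest remainders: Oakdale, Ashgrove receive the extra seats.
Oakdale receives 5.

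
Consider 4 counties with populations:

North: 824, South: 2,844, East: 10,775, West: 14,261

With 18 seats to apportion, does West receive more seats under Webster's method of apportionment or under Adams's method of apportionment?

Webster: North 0, South 2, East 7, West 9.
Adams: North 1, South 2, East 7, West 8.
West gets 9 under Webster and 8 under Adams.

Webster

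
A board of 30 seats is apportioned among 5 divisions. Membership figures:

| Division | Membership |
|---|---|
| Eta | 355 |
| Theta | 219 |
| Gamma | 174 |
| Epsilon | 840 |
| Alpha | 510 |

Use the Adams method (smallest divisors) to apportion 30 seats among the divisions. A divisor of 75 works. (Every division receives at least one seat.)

With modified divisor 75: modified quotas Eta 4.733, Theta 2.920, Gamma 2.320, Epsilon 11.200, Alpha 6.800.
Rounding up: Eta 5, Theta 3, Gamma 3, Epsilon 12, Alpha 7 (total 30).

Eta: 5, Theta: 3, Gamma: 3, Epsilon: 12, Alpha: 7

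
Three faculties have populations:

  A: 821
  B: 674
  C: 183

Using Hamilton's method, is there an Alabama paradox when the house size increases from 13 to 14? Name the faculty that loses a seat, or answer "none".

C

At 13 seats: A 6, B 5, C 2.
At 14 seats: A 7, B 6, C 1.
C drops from 2 to 1.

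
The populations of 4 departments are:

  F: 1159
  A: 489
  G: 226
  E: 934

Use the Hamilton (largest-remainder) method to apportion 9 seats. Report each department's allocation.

Standard divisor: 2808 ÷ 9 = 312.
Standard quotas: F 3.715, A 1.567, G 0.724, E 2.994.
Lower quotas: F 3, A 1, G 0, E 2 (sum 6, leaving 3 seats).
Remainders in descending order: E 0.994, G 0.724, F 0.715, A 0.567.
The surplus seats go to E, G, F.

F 4; A 1; G 1; E 3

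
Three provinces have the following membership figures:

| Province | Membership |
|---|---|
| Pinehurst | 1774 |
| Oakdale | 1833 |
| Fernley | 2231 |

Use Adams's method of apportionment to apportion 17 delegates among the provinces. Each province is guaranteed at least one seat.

Standard divisor 5838/17 ≈ 343.412; standard quotas: Pinehurst 5.166, Oakdale 5.338, Fernley 6.497.
Rounding up gives 6, 6, 7 = 19 seats, so the divisor must be adjusted.
With modified divisor 370: modified quotas Pinehurst 4.795, Oakdale 4.954, Fernley 6.030.
Rounding up: Pinehurst 5, Oakdale 5, Fernley 7 (total 17).

Pinehurst 5; Oakdale 5; Fernley 7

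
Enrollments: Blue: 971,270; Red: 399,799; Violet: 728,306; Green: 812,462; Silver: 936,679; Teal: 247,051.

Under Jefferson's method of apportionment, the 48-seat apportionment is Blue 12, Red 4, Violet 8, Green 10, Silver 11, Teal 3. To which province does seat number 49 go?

Violet

Priority for the next seat is population ÷ (current seats + 1).
Priorities: Blue 74713.077, Red 79959.800, Violet 80922.889, Green 73860.182, Silver 78056.583, Teal 61762.750.
Highest priority: Violet.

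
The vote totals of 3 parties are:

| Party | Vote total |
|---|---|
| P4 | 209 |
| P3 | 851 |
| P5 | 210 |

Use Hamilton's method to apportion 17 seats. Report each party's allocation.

P4=3, P3=11, P5=3

Standard divisor: 1270 ÷ 17 ≈ 74.706.
Standard quotas: P4 2.798, P3 11.391, P5 2.811.
Lower quotas: P4 2, P3 11, P5 2 (sum 15, leaving 2 seats).
Remainders in descending order: P5 0.811, P4 0.798, P3 0.391.
Largest remainders: P5, P4 receive the extra seats.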